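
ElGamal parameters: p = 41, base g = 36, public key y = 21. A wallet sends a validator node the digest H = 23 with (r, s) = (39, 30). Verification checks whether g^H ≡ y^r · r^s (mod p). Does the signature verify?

Left side g^H mod p:
36^2 = 1296 ≡ 25
36^4 ≡ 25^2 = 625 ≡ 10
36^8 ≡ 10^2 = 100 ≡ 18
36^16 ≡ 18^2 = 324 ≡ 37
23 = 16 + 4 + 2 + 1, so 36^23 ≡ 37·10·25·36 ≡ 39 (mod 41)
Right side y^r · r^s mod p:
21^2 = 441 ≡ 31
21^4 ≡ 31^2 = 961 ≡ 18
21^8 ≡ 18^2 = 324 ≡ 37
21^16 ≡ 37^2 = 1369 ≡ 16
21^32 ≡ 16^2 = 256 ≡ 10
39 = 32 + 4 + 2 + 1, so 21^39 ≡ 10·18·31·21 ≡ 2 (mod 41)
39^2 = 1521 ≡ 4
39^4 ≡ 4^2 = 16
39^8 ≡ 16^2 = 256 ≡ 10
39^16 ≡ 10^2 = 100 ≡ 18
30 = 16 + 8 + 4 + 2, so 39^30 ≡ 18·10·16·4 ≡ 40 (mod 41)
2·40 = 80 ≡ 39 (mod 41)
39 ≡ 39 (mod 41), so the signature is genuine.

verifies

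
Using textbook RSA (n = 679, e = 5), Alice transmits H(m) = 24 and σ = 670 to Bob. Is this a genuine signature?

σ^2 ≡ 670^2 = 448900 ≡ 81
σ^4 ≡ 81^2 = 6561 ≡ 450
5 = 4 + 1, so σ^5 ≡ 450·670 ≡ 24 (mod 679)
σ^5 mod 679 = 24 matches H(m).

genuine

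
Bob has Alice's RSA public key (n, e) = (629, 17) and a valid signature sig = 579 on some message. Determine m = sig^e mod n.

205

sig^2 ≡ 579^2 = 335241 ≡ 613
sig^4 ≡ 613^2 = 375769 ≡ 256
sig^8 ≡ 256^2 = 65536 ≡ 120
sig^16 ≡ 120^2 = 14400 ≡ 562
17 = 16 + 1, so sig^17 ≡ 562·579 ≡ 205 (mod 629)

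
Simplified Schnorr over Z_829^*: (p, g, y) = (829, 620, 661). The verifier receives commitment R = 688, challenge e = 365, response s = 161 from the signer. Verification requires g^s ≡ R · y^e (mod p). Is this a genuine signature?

g^s mod p:
620^2 = 384400 ≡ 573
620^4 ≡ 573^2 = 328329 ≡ 45
620^8 ≡ 45^2 = 2025 ≡ 367
620^16 ≡ 367^2 = 134689 ≡ 391
620^32 ≡ 391^2 = 152881 ≡ 345
620^64 ≡ 345^2 = 119025 ≡ 478
620^128 ≡ 478^2 = 228484 ≡ 509
161 = 128 + 32 + 1, so 620^161 ≡ 509·345·620 ≡ 43 (mod 829)
R · y^e mod p:
661^2 = 436921 ≡ 38
661^4 ≡ 38^2 = 1444 ≡ 615
661^8 ≡ 615^2 = 378225 ≡ 201
661^16 ≡ 201^2 = 40401 ≡ 609
661^32 ≡ 609^2 = 370881 ≡ 318
661^64 ≡ 318^2 = 101124 ≡ 815
661^128 ≡ 815^2 = 664225 ≡ 196
661^256 ≡ 196^2 = 38416 ≡ 282
365 = 256 + 64 + 32 + 8 + 4 + 1, so 661^365 ≡ 282·815·318·201·615·661 ≡ 585 (mod 829)
688·585 = 402480 ≡ 415 (mod 829)
43 ≠ 415; the check fails.

forged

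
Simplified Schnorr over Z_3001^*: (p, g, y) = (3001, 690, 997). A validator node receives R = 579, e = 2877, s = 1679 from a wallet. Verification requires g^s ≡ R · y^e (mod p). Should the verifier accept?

accept

g^s mod p:
690^2 = 476100 ≡ 1942
690^4 ≡ 1942^2 = 3771364 ≡ 2108
690^8 ≡ 2108^2 = 4443664 ≡ 2184
690^16 ≡ 2184^2 = 4769856 ≡ 1267
690^32 ≡ 1267^2 = 1605289 ≡ 2755
690^64 ≡ 2755^2 = 7590025 ≡ 496
690^128 ≡ 496^2 = 246016 ≡ 2935
690^256 ≡ 2935^2 = 8614225 ≡ 1355
690^512 ≡ 1355^2 = 1836025 ≡ 2414
690^1024 ≡ 2414^2 = 5827396 ≡ 2455
1679 = 1024 + 512 + 128 + 8 + 4 + 2 + 1, so 690^1679 ≡ 2455·2414·2935·2184·2108·1942·690 ≡ 2732 (mod 3001)
R · y^e mod p:
997^2 = 994009 ≡ 678
997^4 ≡ 678^2 = 459684 ≡ 531
997^8 ≡ 531^2 = 281961 ≡ 2868
997^16 ≡ 2868^2 = 8225424 ≡ 2684
997^32 ≡ 2684^2 = 7203856 ≡ 1456
997^64 ≡ 1456^2 = 2119936 ≡ 1230
997^128 ≡ 1230^2 = 1512900 ≡ 396
997^256 ≡ 396^2 = 156816 ≡ 764
997^512 ≡ 764^2 = 583696 ≡ 1502
997^1024 ≡ 1502^2 = 2256004 ≡ 2253
997^2048 ≡ 2253^2 = 5076009 ≡ 1318
2877 = 2048 + 512 + 256 + 32 + 16 + 8 + 4 + 1, so 997^2877 ≡ 1318·1502·764·1456·2684·2868·531·997 ≡ 41 (mod 3001)
579·41 = 23739 ≡ 2732 (mod 3001)
2732 ≡ 2732 (mod 3001); signature holds.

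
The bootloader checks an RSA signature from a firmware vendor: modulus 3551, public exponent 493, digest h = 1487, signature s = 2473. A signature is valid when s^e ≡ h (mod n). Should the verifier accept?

accept

s^2 ≡ 2473^2 = 6115729 ≡ 907
s^4 ≡ 907^2 = 822649 ≡ 2368
s^8 ≡ 2368^2 = 5607424 ≡ 395
s^16 ≡ 395^2 = 156025 ≡ 3332
s^32 ≡ 3332^2 = 11102224 ≡ 1798
s^64 ≡ 1798^2 = 3232804 ≡ 1394
s^128 ≡ 1394^2 = 1943236 ≡ 839
s^256 ≡ 839^2 = 703921 ≡ 823
493 = 256 + 128 + 64 + 32 + 8 + 4 + 1, so s^493 ≡ 823·839·1394·1798·395·2368·2473 ≡ 1487 (mod 3551)
1487 = h, so the signature checks out.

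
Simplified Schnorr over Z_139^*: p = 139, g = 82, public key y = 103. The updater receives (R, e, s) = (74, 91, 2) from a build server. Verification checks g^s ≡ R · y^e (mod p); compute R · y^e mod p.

Squares mod 139: 103^1≡103, 103^2≡45, 103^4≡79, 103^8≡125, 103^16≡57, 103^32≡52, 103^64≡63
91 = 64 + 16 + 8 + 2 + 1, so 103^91 ≡ 63·57·125·45·103 ≡ 27 (mod 139)
R · y^e ≡ 74·27 = 1998 ≡ 52 (mod 139)

52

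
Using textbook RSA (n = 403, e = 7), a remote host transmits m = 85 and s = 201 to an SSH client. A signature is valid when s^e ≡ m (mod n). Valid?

yes

s^7 mod 403 = 85
s^7 mod 403 = 85 matches m.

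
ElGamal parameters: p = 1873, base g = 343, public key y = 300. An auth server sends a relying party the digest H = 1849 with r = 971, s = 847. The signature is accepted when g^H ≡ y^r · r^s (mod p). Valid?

no

Left side g^H mod p:
Squares mod 1873: 343^1≡343, 343^2≡1523, 343^4≡755, 343^8≡633, 343^16≡1740, 343^32≡832, 343^64≡1087, 343^128≡1579, 343^256≡278, 343^512≡491, 343^1024≡1337
1849 = 1024 + 512 + 256 + 32 + 16 + 8 + 1, so 343^1849 ≡ 1337·491·278·832·1740·633·343 ≡ 1740 (mod 1873)
Right side y^r · r^s mod p:
Squares mod 1873: 300^1≡300, 300^2≡96, 300^4≡1724, 300^8≡1598, 300^16≡705, 300^32≡680, 300^64≡1642, 300^128≡917, 300^256≡1785, 300^512≡252
971 = 512 + 256 + 128 + 64 + 8 + 2 + 1, so 300^971 ≡ 252·1785·917·1642·1598·96·300 ≡ 1785 (mod 1873)
Squares mod 1873: 971^1≡971, 971^2≡722, 971^4≡590, 971^8≡1595, 971^16≡491, 971^32≡1337, 971^64≡727, 971^128≡343, 971^256≡1523, 971^512≡755
847 = 512 + 256 + 64 + 8 + 4 + 2 + 1, so 971^847 ≡ 755·1523·727·1595·590·722·971 ≡ 1541 (mod 1873)
1785·1541 = 2750685 ≡ 1121 (mod 1873)
1740 ≠ 1121, so verification fails.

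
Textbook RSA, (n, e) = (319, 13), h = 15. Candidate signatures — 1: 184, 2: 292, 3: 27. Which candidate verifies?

Candidate 1: Squares mod 319: 184^1≡184, 184^2≡42, 184^4≡169, 184^8≡170; 13 = 8 + 4 + 1, so 184^13 ≡ 170·169·184 ≡ 171 (mod 319)
Candidate 2: Squares mod 319: 292^1≡292, 292^2≡91, 292^4≡306, 292^8≡169; 13 = 8 + 4 + 1, so 292^13 ≡ 169·306·292 ≡ 304 (mod 319)
Candidate 3: Squares mod 319: 27^1≡27, 27^2≡91, 27^4≡306, 27^8≡169; 13 = 8 + 4 + 1, so 27^13 ≡ 169·306·27 ≡ 15 (mod 319)
  → matches h = 15

3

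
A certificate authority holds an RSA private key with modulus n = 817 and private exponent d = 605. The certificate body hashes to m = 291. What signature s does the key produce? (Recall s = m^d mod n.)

378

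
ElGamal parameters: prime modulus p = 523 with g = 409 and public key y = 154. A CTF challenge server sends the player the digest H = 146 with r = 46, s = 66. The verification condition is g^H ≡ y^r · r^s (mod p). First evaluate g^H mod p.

41

409^146 mod 523 = 41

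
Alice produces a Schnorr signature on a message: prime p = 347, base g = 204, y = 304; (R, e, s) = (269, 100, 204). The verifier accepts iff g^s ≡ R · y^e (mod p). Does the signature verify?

g^s mod p:
204^2 = 41616 ≡ 323
204^4 ≡ 323^2 = 104329 ≡ 229
204^8 ≡ 229^2 = 52441 ≡ 44
204^16 ≡ 44^2 = 1936 ≡ 201
204^32 ≡ 201^2 = 40401 ≡ 149
204^64 ≡ 149^2 = 22201 ≡ 340
204^128 ≡ 340^2 = 115600 ≡ 49
204 = 128 + 64 + 8 + 4, so 204^204 ≡ 49·340·44·229 ≡ 52 (mod 347)
R · y^e mod p:
304^2 = 92416 ≡ 114
304^4 ≡ 114^2 = 12996 ≡ 157
304^8 ≡ 157^2 = 24649 ≡ 12
304^16 ≡ 12^2 = 144
304^32 ≡ 144^2 = 20736 ≡ 263
304^64 ≡ 263^2 = 69169 ≡ 116
100 = 64 + 32 + 4, so 304^100 ≡ 116·263·157 ≡ 115 (mod 347)
269·115 = 30935 ≡ 52 (mod 347)
52 ≡ 52 (mod 347); signature holds.

verifies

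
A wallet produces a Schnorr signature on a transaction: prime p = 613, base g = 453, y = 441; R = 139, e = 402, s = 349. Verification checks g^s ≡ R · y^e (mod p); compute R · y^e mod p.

441^2 = 194481 ≡ 160
441^4 ≡ 160^2 = 25600 ≡ 467
441^8 ≡ 467^2 = 218089 ≡ 474
441^16 ≡ 474^2 = 224676 ≡ 318
441^32 ≡ 318^2 = 101124 ≡ 592
441^64 ≡ 592^2 = 350464 ≡ 441
441^128 ≡ 441^2 = 194481 ≡ 160
441^256 ≡ 160^2 = 25600 ≡ 467
402 = 256 + 128 + 16 + 2, so 441^402 ≡ 467·160·318·160 ≡ 547 (mod 613)
R · y^e ≡ 139·547 = 76033 ≡ 21 (mod 613)

21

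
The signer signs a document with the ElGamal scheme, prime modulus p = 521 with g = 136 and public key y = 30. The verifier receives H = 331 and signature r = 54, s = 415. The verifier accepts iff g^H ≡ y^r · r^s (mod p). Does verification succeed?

Left side g^H mod p:
136^2 = 18496 ≡ 261
136^4 ≡ 261^2 = 68121 ≡ 391
136^8 ≡ 391^2 = 152881 ≡ 228
136^16 ≡ 228^2 = 51984 ≡ 405
136^32 ≡ 405^2 = 164025 ≡ 431
136^64 ≡ 431^2 = 185761 ≡ 285
136^128 ≡ 285^2 = 81225 ≡ 470
136^256 ≡ 470^2 = 220900 ≡ 517
331 = 256 + 64 + 8 + 2 + 1, so 136^331 ≡ 517·285·228·261·136 ≡ 365 (mod 521)
Right side y^r · r^s mod p:
30^2 = 900 ≡ 379
30^4 ≡ 379^2 = 143641 ≡ 366
30^8 ≡ 366^2 = 133956 ≡ 59
30^16 ≡ 59^2 = 3481 ≡ 355
30^32 ≡ 355^2 = 126025 ≡ 464
54 = 32 + 16 + 4 + 2, so 30^54 ≡ 464·355·366·379 ≡ 332 (mod 521)
54^2 = 2916 ≡ 311
54^4 ≡ 311^2 = 96721 ≡ 336
54^8 ≡ 336^2 = 112896 ≡ 360
54^16 ≡ 360^2 = 129600 ≡ 392
54^32 ≡ 392^2 = 153664 ≡ 490
54^64 ≡ 490^2 = 240100 ≡ 440
54^128 ≡ 440^2 = 193600 ≡ 309
54^256 ≡ 309^2 = 95481 ≡ 138
415 = 256 + 128 + 16 + 8 + 4 + 2 + 1, so 54^415 ≡ 138·309·392·360·336·311·54 ≡ 181 (mod 521)
332·181 = 60092 ≡ 177 (mod 521)
365 ≠ 177, so verification fails.

fails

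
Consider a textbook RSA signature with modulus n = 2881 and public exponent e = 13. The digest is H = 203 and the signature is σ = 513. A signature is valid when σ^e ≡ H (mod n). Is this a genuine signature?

σ^2 ≡ 513^2 = 263169 ≡ 998
σ^4 ≡ 998^2 = 996004 ≡ 2059
σ^8 ≡ 2059^2 = 4239481 ≡ 1530
13 = 8 + 4 + 1, so σ^13 ≡ 1530·2059·513 ≡ 203 (mod 2881)
σ^13 mod 2881 = 203 matches H.

genuine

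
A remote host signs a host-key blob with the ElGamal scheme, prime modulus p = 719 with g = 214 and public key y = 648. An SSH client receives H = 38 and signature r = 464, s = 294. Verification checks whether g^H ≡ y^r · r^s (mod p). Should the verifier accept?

accept

Left side g^H mod p:
Squares mod 719: 214^1≡214, 214^2≡499, 214^4≡227, 214^8≡480, 214^16≡320, 214^32≡302
38 = 32 + 4 + 2, so 214^38 ≡ 302·227·499 ≡ 583 (mod 719)
Right side y^r · r^s mod p:
Squares mod 719: 648^1≡648, 648^2≡8, 648^4≡64, 648^8≡501, 648^16≡70, 648^32≡586, 648^64≡433, 648^128≡549, 648^256≡140
464 = 256 + 128 + 64 + 16, so 648^464 ≡ 140·549·433·70 ≡ 452 (mod 719)
Squares mod 719: 464^1≡464, 464^2≡315, 464^4≡3, 464^8≡9, 464^16≡81, 464^32≡90, 464^64≡191, 464^128≡531, 464^256≡113
294 = 256 + 32 + 4 + 2, so 464^294 ≡ 113·90·3·315 ≡ 496 (mod 719)
452·496 = 224192 ≡ 583 (mod 719)
583 ≡ 583 (mod 719), so the signature is genuine.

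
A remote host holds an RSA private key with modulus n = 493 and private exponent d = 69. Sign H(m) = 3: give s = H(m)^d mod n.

(H(m))^2 ≡ 3^2 = 9
(H(m))^4 ≡ 9^2 = 81
(H(m))^8 ≡ 81^2 = 6561 ≡ 152
(H(m))^16 ≡ 152^2 = 23104 ≡ 426
(H(m))^32 ≡ 426^2 = 181476 ≡ 52
(H(m))^64 ≡ 52^2 = 2704 ≡ 239
69 = 64 + 4 + 1, so (H(m))^69 ≡ 239·81·3 ≡ 396 (mod 493)

396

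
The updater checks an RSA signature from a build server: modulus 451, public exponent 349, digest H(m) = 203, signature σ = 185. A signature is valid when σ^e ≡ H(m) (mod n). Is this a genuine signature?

σ^2 ≡ 185^2 = 34225 ≡ 400
σ^4 ≡ 400^2 = 160000 ≡ 346
σ^8 ≡ 346^2 = 119716 ≡ 201
σ^16 ≡ 201^2 = 40401 ≡ 262
σ^32 ≡ 262^2 = 68644 ≡ 92
σ^64 ≡ 92^2 = 8464 ≡ 346
σ^128 ≡ 346^2 = 119716 ≡ 201
σ^256 ≡ 201^2 = 40401 ≡ 262
349 = 256 + 64 + 16 + 8 + 4 + 1, so σ^349 ≡ 262·346·262·201·346·185 ≡ 203 (mod 451)
Since 203 equals the digest 203, verification succeeds.

genuine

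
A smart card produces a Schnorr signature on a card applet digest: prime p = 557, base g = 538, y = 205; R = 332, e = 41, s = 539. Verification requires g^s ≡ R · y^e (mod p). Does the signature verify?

does not verify

g^s mod p:
538^2 = 289444 ≡ 361
538^4 ≡ 361^2 = 130321 ≡ 540
538^8 ≡ 540^2 = 291600 ≡ 289
538^16 ≡ 289^2 = 83521 ≡ 528
538^32 ≡ 528^2 = 278784 ≡ 284
538^64 ≡ 284^2 = 80656 ≡ 448
538^128 ≡ 448^2 = 200704 ≡ 184
538^256 ≡ 184^2 = 33856 ≡ 436
538^512 ≡ 436^2 = 190096 ≡ 159
539 = 512 + 16 + 8 + 2 + 1, so 538^539 ≡ 159·528·289·361·538 ≡ 464 (mod 557)
R · y^e mod p:
205^2 = 42025 ≡ 250
205^4 ≡ 250^2 = 62500 ≡ 116
205^8 ≡ 116^2 = 13456 ≡ 88
205^16 ≡ 88^2 = 7744 ≡ 503
205^32 ≡ 503^2 = 253009 ≡ 131
41 = 32 + 8 + 1, so 205^41 ≡ 131·88·205 ≡ 446 (mod 557)
332·446 = 148072 ≡ 467 (mod 557)
464 ≠ 467; the check fails.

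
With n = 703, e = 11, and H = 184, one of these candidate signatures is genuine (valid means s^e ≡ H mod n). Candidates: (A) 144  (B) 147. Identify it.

B

Candidate A: 144^11 mod 703 = 349
Candidate B: 147^11 mod 703 = 184
  → matches H = 184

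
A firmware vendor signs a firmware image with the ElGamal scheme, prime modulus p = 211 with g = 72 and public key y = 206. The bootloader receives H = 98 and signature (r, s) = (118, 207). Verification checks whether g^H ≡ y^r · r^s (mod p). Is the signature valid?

invalid

Left side g^H mod p:
72^2 = 5184 ≡ 120
72^4 ≡ 120^2 = 14400 ≡ 52
72^8 ≡ 52^2 = 2704 ≡ 172
72^16 ≡ 172^2 = 29584 ≡ 44
72^32 ≡ 44^2 = 1936 ≡ 37
72^64 ≡ 37^2 = 1369 ≡ 103
98 = 64 + 32 + 2, so 72^98 ≡ 103·37·120 ≡ 83 (mod 211)
Right side y^r · r^s mod p:
206^2 = 42436 ≡ 25
206^4 ≡ 25^2 = 625 ≡ 203
206^8 ≡ 203^2 = 41209 ≡ 64
206^16 ≡ 64^2 = 4096 ≡ 87
206^32 ≡ 87^2 = 7569 ≡ 184
206^64 ≡ 184^2 = 33856 ≡ 96
118 = 64 + 32 + 16 + 4 + 2, so 206^118 ≡ 96·184·87·203·25 ≡ 183 (mod 211)
118^2 = 13924 ≡ 209
118^4 ≡ 209^2 = 43681 ≡ 4
118^8 ≡ 4^2 = 16
118^16 ≡ 16^2 = 256 ≡ 45
118^32 ≡ 45^2 = 2025 ≡ 126
118^64 ≡ 126^2 = 15876 ≡ 51
118^128 ≡ 51^2 = 2601 ≡ 69
207 = 128 + 64 + 8 + 4 + 2 + 1, so 118^207 ≡ 69·51·16·4·209·118 ≡ 135 (mod 211)
183·135 = 24705 ≡ 18 (mod 211)
83 ≠ 18, so verification fails.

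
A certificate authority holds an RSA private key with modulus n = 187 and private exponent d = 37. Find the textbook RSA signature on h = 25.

h^2 ≡ 25^2 = 625 ≡ 64
h^4 ≡ 64^2 = 4096 ≡ 169
h^8 ≡ 169^2 = 28561 ≡ 137
h^16 ≡ 137^2 = 18769 ≡ 69
h^32 ≡ 69^2 = 4761 ≡ 86
37 = 32 + 4 + 1, so h^37 ≡ 86·169·25 ≡ 9 (mod 187)

9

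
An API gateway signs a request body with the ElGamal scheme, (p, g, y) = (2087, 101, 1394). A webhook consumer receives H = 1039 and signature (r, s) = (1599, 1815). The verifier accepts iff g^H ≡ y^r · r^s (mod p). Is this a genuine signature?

genuine

Left side g^H mod p:
Squares mod 2087: 101^1≡101, 101^2≡1853, 101^4≡494, 101^8≡1944, 101^16≡1666, 101^32≡1933, 101^64≡759, 101^128≡69, 101^256≡587, 101^512≡214, 101^1024≡1969
1039 = 1024 + 8 + 4 + 2 + 1, so 101^1039 ≡ 1969·1944·494·1853·101 ≡ 1711 (mod 2087)
Right side y^r · r^s mod p:
Squares mod 2087: 1394^1≡1394, 1394^2≡239, 1394^4≡772, 1394^8≡1189, 1394^16≡822, 1394^32≡1583, 1394^64≡1489, 1394^128≡727, 1394^256≡518, 1394^512≡1188, 1394^1024≡532
1599 = 1024 + 512 + 32 + 16 + 8 + 4 + 2 + 1, so 1394^1599 ≡ 532·1188·1583·822·1189·772·239·1394 ≡ 669 (mod 2087)
Squares mod 2087: 1599^1≡1599, 1599^2≡226, 1599^4≡988, 1599^8≡1515, 1599^16≡1612, 1599^32≡229, 1599^64≡266, 1599^128≡1885, 1599^256≡1151, 1599^512≡1643, 1599^1024≡958
1815 = 1024 + 512 + 256 + 16 + 4 + 2 + 1, so 1599^1815 ≡ 958·1643·1151·1612·988·226·1599 ≡ 1475 (mod 2087)
669·1475 = 986775 ≡ 1711 (mod 2087)
1711 ≡ 1711 (mod 2087), so the signature is genuine.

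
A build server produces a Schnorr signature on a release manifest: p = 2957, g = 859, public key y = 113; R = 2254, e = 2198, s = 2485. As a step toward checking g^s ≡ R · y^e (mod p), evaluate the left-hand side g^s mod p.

Squares mod 2957: 859^1≡859, 859^2≡1588, 859^4≡2380, 859^8≡1745, 859^16≡2272, 859^32≡2019, 859^64≡1615, 859^128≡151, 859^256≡2102, 859^512≡646, 859^1024≡379, 859^2048≡1705
2485 = 2048 + 256 + 128 + 32 + 16 + 4 + 1, so 859^2485 ≡ 1705·2102·151·2019·2272·2380·859 ≡ 1993 (mod 2957)

1993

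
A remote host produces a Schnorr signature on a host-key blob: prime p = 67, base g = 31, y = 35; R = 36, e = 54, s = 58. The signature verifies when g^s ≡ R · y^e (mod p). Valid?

yes

g^s mod p:
Squares mod 67: 31^1≡31, 31^2≡23, 31^4≡60, 31^8≡49, 31^16≡56, 31^32≡54
58 = 32 + 16 + 8 + 2, so 31^58 ≡ 54·56·49·23 ≡ 26 (mod 67)
R · y^e mod p:
Squares mod 67: 35^1≡35, 35^2≡19, 35^4≡26, 35^8≡6, 35^16≡36, 35^32≡23
54 = 32 + 16 + 4 + 2, so 35^54 ≡ 23·36·26·19 ≡ 64 (mod 67)
36·64 = 2304 ≡ 26 (mod 67)
26 ≡ 26 (mod 67); signature holds.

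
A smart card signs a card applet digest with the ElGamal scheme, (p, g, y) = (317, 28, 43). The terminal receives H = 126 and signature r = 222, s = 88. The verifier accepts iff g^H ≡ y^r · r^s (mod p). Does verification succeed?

Left side g^H mod p:
28^2 = 784 ≡ 150
28^4 ≡ 150^2 = 22500 ≡ 310
28^8 ≡ 310^2 = 96100 ≡ 49
28^16 ≡ 49^2 = 2401 ≡ 182
28^32 ≡ 182^2 = 33124 ≡ 156
28^64 ≡ 156^2 = 24336 ≡ 244
126 = 64 + 32 + 16 + 8 + 4 + 2, so 28^126 ≡ 244·156·182·49·310·150 ≡ 63 (mod 317)
Right side y^r · r^s mod p:
43^2 = 1849 ≡ 264
43^4 ≡ 264^2 = 69696 ≡ 273
43^8 ≡ 273^2 = 74529 ≡ 34
43^16 ≡ 34^2 = 1156 ≡ 205
43^32 ≡ 205^2 = 42025 ≡ 181
43^64 ≡ 181^2 = 32761 ≡ 110
43^128 ≡ 110^2 = 12100 ≡ 54
222 = 128 + 64 + 16 + 8 + 4 + 2, so 43^222 ≡ 54·110·205·34·273·264 ≡ 110 (mod 317)
222^2 = 49284 ≡ 149
222^4 ≡ 149^2 = 22201 ≡ 11
222^8 ≡ 11^2 = 121
222^16 ≡ 121^2 = 14641 ≡ 59
222^32 ≡ 59^2 = 3481 ≡ 311
222^64 ≡ 311^2 = 96721 ≡ 36
88 = 64 + 16 + 8, so 222^88 ≡ 36·59·121 ≡ 234 (mod 317)
110·234 = 25740 ≡ 63 (mod 317)
63 ≡ 63 (mod 317), so the signature is genuine.

passes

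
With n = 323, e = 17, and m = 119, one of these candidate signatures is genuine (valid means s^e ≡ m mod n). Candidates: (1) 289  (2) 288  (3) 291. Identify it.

1

Candidate 1: Squares mod 323: 289^1≡289, 289^2≡187, 289^4≡85, 289^8≡119, 289^16≡272; 17 = 16 + 1, so 289^17 ≡ 272·289 ≡ 119 (mod 323)
  → matches m = 119
Candidate 2: Squares mod 323: 288^1≡288, 288^2≡256, 288^4≡290, 288^8≡120, 288^16≡188; 17 = 16 + 1, so 288^17 ≡ 188·288 ≡ 203 (mod 323)
Candidate 3: Squares mod 323: 291^1≡291, 291^2≡55, 291^4≡118, 291^8≡35, 291^16≡256; 17 = 16 + 1, so 291^17 ≡ 256·291 ≡ 206 (mod 323)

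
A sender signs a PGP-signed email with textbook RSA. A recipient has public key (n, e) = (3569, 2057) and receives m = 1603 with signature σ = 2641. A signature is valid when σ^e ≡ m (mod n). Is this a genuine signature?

Squares mod 3569: σ^1≡2641, σ^2≡1055, σ^4≡3066, σ^8≡3179, σ^16≡2202, σ^32≡2102, σ^64≡3551, σ^128≡324, σ^256≡1475, σ^512≡2104, σ^1024≡1256, σ^2048≡38
2057 = 2048 + 8 + 1, so σ^2057 ≡ 38·3179·2641 ≡ 1603 (mod 3569)
Since 1603 equals the digest 1603, verification succeeds.

genuine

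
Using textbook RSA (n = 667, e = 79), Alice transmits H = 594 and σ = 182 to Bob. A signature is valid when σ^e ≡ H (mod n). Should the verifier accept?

accept

σ^79 mod 667 = 594
Since 594 equals the digest 594, verification succeeds.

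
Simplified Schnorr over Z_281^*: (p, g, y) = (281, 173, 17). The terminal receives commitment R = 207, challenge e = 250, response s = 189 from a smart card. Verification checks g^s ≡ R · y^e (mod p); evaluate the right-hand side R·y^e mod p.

17^2 = 289 ≡ 8
17^4 ≡ 8^2 = 64
17^8 ≡ 64^2 = 4096 ≡ 162
17^16 ≡ 162^2 = 26244 ≡ 111
17^32 ≡ 111^2 = 12321 ≡ 238
17^64 ≡ 238^2 = 56644 ≡ 163
17^128 ≡ 163^2 = 26569 ≡ 155
250 = 128 + 64 + 32 + 16 + 8 + 2, so 17^250 ≡ 155·163·238·111·162·8 ≡ 222 (mod 281)
R · y^e ≡ 207·222 = 45954 ≡ 151 (mod 281)

151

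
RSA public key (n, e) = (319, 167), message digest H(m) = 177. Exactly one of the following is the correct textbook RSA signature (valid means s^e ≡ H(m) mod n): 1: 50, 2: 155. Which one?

Candidate 1: Squares mod 319: 50^1≡50, 50^2≡267, 50^4≡152, 50^8≡136, 50^16≡313, 50^32≡36, 50^64≡20, 50^128≡81; 167 = 128 + 32 + 4 + 2 + 1, so 50^167 ≡ 81·36·152·267·50 ≡ 250 (mod 319)
Candidate 2: Squares mod 319: 155^1≡155, 155^2≡100, 155^4≡111, 155^8≡199, 155^16≡45, 155^32≡111, 155^64≡199, 155^128≡45; 167 = 128 + 32 + 4 + 2 + 1, so 155^167 ≡ 45·111·111·100·155 ≡ 177 (mod 319)
  → matches H(m) = 177

2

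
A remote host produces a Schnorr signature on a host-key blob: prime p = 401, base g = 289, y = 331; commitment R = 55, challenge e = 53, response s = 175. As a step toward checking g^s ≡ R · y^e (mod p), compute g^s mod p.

45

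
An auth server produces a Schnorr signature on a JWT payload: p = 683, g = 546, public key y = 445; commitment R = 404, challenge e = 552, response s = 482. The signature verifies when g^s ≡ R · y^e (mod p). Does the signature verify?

g^s mod p:
546^2 = 298116 ≡ 328
546^4 ≡ 328^2 = 107584 ≡ 353
546^8 ≡ 353^2 = 124609 ≡ 303
546^16 ≡ 303^2 = 91809 ≡ 287
546^32 ≡ 287^2 = 82369 ≡ 409
546^64 ≡ 409^2 = 167281 ≡ 629
546^128 ≡ 629^2 = 395641 ≡ 184
546^256 ≡ 184^2 = 33856 ≡ 389
482 = 256 + 128 + 64 + 32 + 2, so 546^482 ≡ 389·184·629·409·328 ≡ 61 (mod 683)
R · y^e mod p:
445^2 = 198025 ≡ 638
445^4 ≡ 638^2 = 407044 ≡ 659
445^8 ≡ 659^2 = 434281 ≡ 576
445^16 ≡ 576^2 = 331776 ≡ 521
445^32 ≡ 521^2 = 271441 ≡ 290
445^64 ≡ 290^2 = 84100 ≡ 91
445^128 ≡ 91^2 = 8281 ≡ 85
445^256 ≡ 85^2 = 7225 ≡ 395
445^512 ≡ 395^2 = 156025 ≡ 301
552 = 512 + 32 + 8, so 445^552 ≡ 301·290·576 ≡ 678 (mod 683)
404·678 = 273912 ≡ 29 (mod 683)
61 ≠ 29; the check fails.

does not verify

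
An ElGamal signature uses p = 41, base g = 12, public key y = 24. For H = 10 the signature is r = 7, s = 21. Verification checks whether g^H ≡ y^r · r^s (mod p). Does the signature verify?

verifies

Left side g^H mod p:
Squares mod 41: 12^1≡12, 12^2≡21, 12^4≡31, 12^8≡18
10 = 8 + 2, so 12^10 ≡ 18·21 ≡ 9 (mod 41)
Right side y^r · r^s mod p:
Squares mod 41: 24^1≡24, 24^2≡2, 24^4≡4
7 = 4 + 2 + 1, so 24^7 ≡ 4·2·24 ≡ 28 (mod 41)
Squares mod 41: 7^1≡7, 7^2≡8, 7^4≡23, 7^8≡37, 7^16≡16
21 = 16 + 4 + 1, so 7^21 ≡ 16·23·7 ≡ 34 (mod 41)
28·34 = 952 ≡ 9 (mod 41)
9 ≡ 9 (mod 41), so the signature is genuine.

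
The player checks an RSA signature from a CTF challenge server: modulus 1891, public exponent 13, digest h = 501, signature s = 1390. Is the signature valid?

s^2 ≡ 1390^2 = 1932100 ≡ 1389
s^4 ≡ 1389^2 = 1929321 ≡ 501
s^8 ≡ 501^2 = 251001 ≡ 1389
13 = 8 + 4 + 1, so s^13 ≡ 1389·501·1390 ≡ 1390 (mod 1891)
1390 ≠ 501, so verification fails.

invalid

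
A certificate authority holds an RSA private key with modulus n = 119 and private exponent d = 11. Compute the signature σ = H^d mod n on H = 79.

46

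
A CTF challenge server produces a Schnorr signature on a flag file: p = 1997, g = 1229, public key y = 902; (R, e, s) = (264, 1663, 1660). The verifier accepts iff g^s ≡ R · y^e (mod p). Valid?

g^s mod p:
1229^2 = 1510441 ≡ 709
1229^4 ≡ 709^2 = 502681 ≡ 1434
1229^8 ≡ 1434^2 = 2056356 ≡ 1443
1229^16 ≡ 1443^2 = 2082249 ≡ 1375
1229^32 ≡ 1375^2 = 1890625 ≡ 1463
1229^64 ≡ 1463^2 = 2140369 ≡ 1582
1229^128 ≡ 1582^2 = 2502724 ≡ 483
1229^256 ≡ 483^2 = 233289 ≡ 1637
1229^512 ≡ 1637^2 = 2679769 ≡ 1792
1229^1024 ≡ 1792^2 = 3211264 ≡ 88
1660 = 1024 + 512 + 64 + 32 + 16 + 8 + 4, so 1229^1660 ≡ 88·1792·1582·1463·1375·1443·1434 ≡ 1001 (mod 1997)
R · y^e mod p:
902^2 = 813604 ≡ 825
902^4 ≡ 825^2 = 680625 ≡ 1645
902^8 ≡ 1645^2 = 2706025 ≡ 90
902^16 ≡ 90^2 = 8100 ≡ 112
902^32 ≡ 112^2 = 12544 ≡ 562
902^64 ≡ 562^2 = 315844 ≡ 318
902^128 ≡ 318^2 = 101124 ≡ 1274
902^256 ≡ 1274^2 = 1623076 ≡ 1512
902^512 ≡ 1512^2 = 2286144 ≡ 1576
902^1024 ≡ 1576^2 = 2483776 ≡ 1505
1663 = 1024 + 512 + 64 + 32 + 16 + 8 + 4 + 2 + 1, so 902^1663 ≡ 1505·1576·318·562·112·90·1645·825·902 ≡ 87 (mod 1997)
264·87 = 22968 ≡ 1001 (mod 1997)
1001 ≡ 1001 (mod 1997); signature holds.

yes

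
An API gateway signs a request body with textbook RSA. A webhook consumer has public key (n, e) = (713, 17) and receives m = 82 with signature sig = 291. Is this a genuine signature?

forged

sig^2 ≡ 291^2 = 84681 ≡ 547
sig^4 ≡ 547^2 = 299209 ≡ 462
sig^8 ≡ 462^2 = 213444 ≡ 257
sig^16 ≡ 257^2 = 66049 ≡ 453
17 = 16 + 1, so sig^17 ≡ 453·291 ≡ 631 (mod 713)
631 ≠ 82, so verification fails.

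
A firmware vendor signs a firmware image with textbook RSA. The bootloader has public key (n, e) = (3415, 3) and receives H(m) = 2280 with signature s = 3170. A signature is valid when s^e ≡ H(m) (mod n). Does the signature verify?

verifies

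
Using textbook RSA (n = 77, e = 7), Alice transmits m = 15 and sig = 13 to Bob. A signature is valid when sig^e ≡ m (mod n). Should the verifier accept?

sig^2 ≡ 13^2 = 169 ≡ 15
sig^4 ≡ 15^2 = 225 ≡ 71
7 = 4 + 2 + 1, so sig^7 ≡ 71·15·13 ≡ 62 (mod 77)
sig^7 mod 77 = 62, but m = 15.

reject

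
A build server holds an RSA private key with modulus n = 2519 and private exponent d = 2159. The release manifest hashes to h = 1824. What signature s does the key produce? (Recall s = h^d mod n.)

h^2 ≡ 1824^2 = 3326976 ≡ 1896
h^4 ≡ 1896^2 = 3594816 ≡ 203
h^8 ≡ 203^2 = 41209 ≡ 905
h^16 ≡ 905^2 = 819025 ≡ 350
h^32 ≡ 350^2 = 122500 ≡ 1588
h^64 ≡ 1588^2 = 2521744 ≡ 225
h^128 ≡ 225^2 = 50625 ≡ 245
h^256 ≡ 245^2 = 60025 ≡ 2088
h^512 ≡ 2088^2 = 4359744 ≡ 1874
h^1024 ≡ 1874^2 = 3511876 ≡ 390
h^2048 ≡ 390^2 = 152100 ≡ 960
2159 = 2048 + 64 + 32 + 8 + 4 + 2 + 1, so h^2159 ≡ 960·225·1588·905·203·1896·1824 ≡ 1061 (mod 2519)

1061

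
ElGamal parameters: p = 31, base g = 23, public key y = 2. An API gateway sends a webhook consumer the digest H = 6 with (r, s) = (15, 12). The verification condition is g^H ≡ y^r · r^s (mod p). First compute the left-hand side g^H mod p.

23^2 = 529 ≡ 2
23^4 ≡ 2^2 = 4
6 = 4 + 2, so 23^6 ≡ 4·2 ≡ 8 (mod 31)

8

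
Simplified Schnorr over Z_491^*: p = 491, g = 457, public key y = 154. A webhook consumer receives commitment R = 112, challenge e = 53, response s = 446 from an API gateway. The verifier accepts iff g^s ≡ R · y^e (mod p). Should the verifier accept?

reject

g^s mod p:
457^2 = 208849 ≡ 174
457^4 ≡ 174^2 = 30276 ≡ 325
457^8 ≡ 325^2 = 105625 ≡ 60
457^16 ≡ 60^2 = 3600 ≡ 163
457^32 ≡ 163^2 = 26569 ≡ 55
457^64 ≡ 55^2 = 3025 ≡ 79
457^128 ≡ 79^2 = 6241 ≡ 349
457^256 ≡ 349^2 = 121801 ≡ 33
446 = 256 + 128 + 32 + 16 + 8 + 4 + 2, so 457^446 ≡ 33·349·55·163·60·325·174 ≡ 192 (mod 491)
R · y^e mod p:
154^2 = 23716 ≡ 148
154^4 ≡ 148^2 = 21904 ≡ 300
154^8 ≡ 300^2 = 90000 ≡ 147
154^16 ≡ 147^2 = 21609 ≡ 5
154^32 ≡ 5^2 = 25
53 = 32 + 16 + 4 + 1, so 154^53 ≡ 25·5·300·154 ≡ 349 (mod 491)
112·349 = 39088 ≡ 299 (mod 491)
192 ≠ 299; the check fails.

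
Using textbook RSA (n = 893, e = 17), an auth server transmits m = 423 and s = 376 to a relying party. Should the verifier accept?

s^2 ≡ 376^2 = 141376 ≡ 282
s^4 ≡ 282^2 = 79524 ≡ 47
s^8 ≡ 47^2 = 2209 ≡ 423
s^16 ≡ 423^2 = 178929 ≡ 329
17 = 16 + 1, so s^17 ≡ 329·376 ≡ 470 (mod 893)
470 ≠ 423, so verification fails.

reject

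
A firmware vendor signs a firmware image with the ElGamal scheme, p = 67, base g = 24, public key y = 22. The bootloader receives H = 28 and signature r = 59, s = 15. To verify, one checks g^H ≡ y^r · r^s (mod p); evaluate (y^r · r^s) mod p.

22^2 = 484 ≡ 15
22^4 ≡ 15^2 = 225 ≡ 24
22^8 ≡ 24^2 = 576 ≡ 40
22^16 ≡ 40^2 = 1600 ≡ 59
22^32 ≡ 59^2 = 3481 ≡ 64
59 = 32 + 16 + 8 + 2 + 1, so 22^59 ≡ 64·59·40·15·22 ≡ 24 (mod 67)
59^2 = 3481 ≡ 64
59^4 ≡ 64^2 = 4096 ≡ 9
59^8 ≡ 9^2 = 81 ≡ 14
15 = 8 + 4 + 2 + 1, so 59^15 ≡ 14·9·64·59 ≡ 9 (mod 67)
y^r · r^s ≡ 24·9 = 216 ≡ 15 (mod 67)

15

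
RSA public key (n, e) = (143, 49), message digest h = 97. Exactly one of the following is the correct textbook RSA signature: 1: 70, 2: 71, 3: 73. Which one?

Candidate 1: 70^49 mod 143 = 135
Candidate 2: 71^49 mod 143 = 97
  → matches h = 97
Candidate 3: 73^49 mod 143 = 8

2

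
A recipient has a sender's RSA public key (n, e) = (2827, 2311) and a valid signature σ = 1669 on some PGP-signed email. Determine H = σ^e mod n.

2318

σ^2 ≡ 1669^2 = 2785561 ≡ 966
σ^4 ≡ 966^2 = 933156 ≡ 246
σ^8 ≡ 246^2 = 60516 ≡ 1149
σ^16 ≡ 1149^2 = 1320201 ≡ 2819
σ^32 ≡ 2819^2 = 7946761 ≡ 64
σ^64 ≡ 64^2 = 4096 ≡ 1269
σ^128 ≡ 1269^2 = 1610361 ≡ 1798
σ^256 ≡ 1798^2 = 3232804 ≡ 1543
σ^512 ≡ 1543^2 = 2380849 ≡ 515
σ^1024 ≡ 515^2 = 265225 ≡ 2314
σ^2048 ≡ 2314^2 = 5354596 ≡ 258
2311 = 2048 + 256 + 4 + 2 + 1, so σ^2311 ≡ 258·1543·246·966·1669 ≡ 2318 (mod 2827)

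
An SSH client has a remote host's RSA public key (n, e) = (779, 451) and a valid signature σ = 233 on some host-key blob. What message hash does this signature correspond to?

σ^2 ≡ 233^2 = 54289 ≡ 538
σ^4 ≡ 538^2 = 289444 ≡ 435
σ^8 ≡ 435^2 = 189225 ≡ 707
σ^16 ≡ 707^2 = 499849 ≡ 510
σ^32 ≡ 510^2 = 260100 ≡ 693
σ^64 ≡ 693^2 = 480249 ≡ 385
σ^128 ≡ 385^2 = 148225 ≡ 215
σ^256 ≡ 215^2 = 46225 ≡ 264
451 = 256 + 128 + 64 + 2 + 1, so σ^451 ≡ 264·215·385·538·233 ≡ 252 (mod 779)

252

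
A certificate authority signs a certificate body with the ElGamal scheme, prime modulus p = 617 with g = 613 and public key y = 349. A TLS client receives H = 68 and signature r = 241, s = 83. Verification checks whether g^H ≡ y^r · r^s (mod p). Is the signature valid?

invalid

Left side g^H mod p:
613^68 mod 617 = 358
Right side y^r · r^s mod p:
349^241 mod 617 = 134
241^83 mod 617 = 172
134·172 = 23048 ≡ 219 (mod 617)
358 ≠ 219, so verification fails.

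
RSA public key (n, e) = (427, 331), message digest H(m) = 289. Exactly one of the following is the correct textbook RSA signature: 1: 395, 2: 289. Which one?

2

Candidate 1: Squares mod 427: 395^1≡395, 395^2≡170, 395^4≡291, 395^8≡135, 395^16≡291, 395^32≡135, 395^64≡291, 395^128≡135, 395^256≡291; 331 = 256 + 64 + 8 + 2 + 1, so 395^331 ≡ 291·291·135·170·395 ≡ 276 (mod 427)
Candidate 2: Squares mod 427: 289^1≡289, 289^2≡256, 289^4≡205, 289^8≡179, 289^16≡16, 289^32≡256, 289^64≡205, 289^128≡179, 289^256≡16; 331 = 256 + 64 + 8 + 2 + 1, so 289^331 ≡ 16·205·179·256·289 ≡ 289 (mod 427)
  → matches H(m) = 289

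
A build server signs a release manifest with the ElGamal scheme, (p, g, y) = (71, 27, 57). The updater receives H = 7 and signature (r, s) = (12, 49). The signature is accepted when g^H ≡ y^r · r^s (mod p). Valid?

yes

Left side g^H mod p:
27^7 mod 71 = 25
Right side y^r · r^s mod p:
57^12 mod 71 = 54
12^49 mod 71 = 57
54·57 = 3078 ≡ 25 (mod 71)
25 ≡ 25 (mod 71), so the signature is genuine.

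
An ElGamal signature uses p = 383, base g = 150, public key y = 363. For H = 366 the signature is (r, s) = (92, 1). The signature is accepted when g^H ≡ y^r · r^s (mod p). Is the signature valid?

Left side g^H mod p:
150^366 mod 383 = 338
Right side y^r · r^s mod p:
363^92 mod 383 = 124
92^1 mod 383 = 92
124·92 = 11408 ≡ 301 (mod 383)
338 ≠ 301, so verification fails.

invalid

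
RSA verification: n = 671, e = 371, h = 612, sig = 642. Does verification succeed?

fails

sig^2 ≡ 642^2 = 412164 ≡ 170
sig^4 ≡ 170^2 = 28900 ≡ 47
sig^8 ≡ 47^2 = 2209 ≡ 196
sig^16 ≡ 196^2 = 38416 ≡ 169
sig^32 ≡ 169^2 = 28561 ≡ 379
sig^64 ≡ 379^2 = 143641 ≡ 47
sig^128 ≡ 47^2 = 2209 ≡ 196
sig^256 ≡ 196^2 = 38416 ≡ 169
371 = 256 + 64 + 32 + 16 + 2 + 1, so sig^371 ≡ 169·47·379·169·170·642 ≡ 631 (mod 671)
sig^371 mod 671 = 631, but h = 612.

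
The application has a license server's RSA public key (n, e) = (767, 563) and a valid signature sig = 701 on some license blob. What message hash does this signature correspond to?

168

Squares mod 767: sig^1≡701, sig^2≡521, sig^4≡690, sig^8≡560, sig^16≡664, sig^32≡638, sig^64≡534, sig^128≡599, sig^256≡612, sig^512≡248
563 = 512 + 32 + 16 + 2 + 1, so sig^563 ≡ 248·638·664·521·701 ≡ 168 (mod 767)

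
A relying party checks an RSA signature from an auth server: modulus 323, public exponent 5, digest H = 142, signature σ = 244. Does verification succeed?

fails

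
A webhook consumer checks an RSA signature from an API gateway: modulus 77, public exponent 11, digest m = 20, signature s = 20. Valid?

yes

s^11 mod 77 = 20
s^11 mod 77 = 20 matches m.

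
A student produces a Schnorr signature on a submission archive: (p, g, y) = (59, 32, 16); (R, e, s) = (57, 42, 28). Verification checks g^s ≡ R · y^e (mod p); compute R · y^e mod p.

35

16^2 = 256 ≡ 20
16^4 ≡ 20^2 = 400 ≡ 46
16^8 ≡ 46^2 = 2116 ≡ 51
16^16 ≡ 51^2 = 2601 ≡ 5
16^32 ≡ 5^2 = 25
42 = 32 + 8 + 2, so 16^42 ≡ 25·51·20 ≡ 12 (mod 59)
R · y^e ≡ 57·12 = 684 ≡ 35 (mod 59)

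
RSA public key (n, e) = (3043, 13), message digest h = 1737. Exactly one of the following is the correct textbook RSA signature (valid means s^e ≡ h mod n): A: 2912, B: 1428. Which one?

A

Candidate A: Squares mod 3043: 2912^1≡2912, 2912^2≡1946, 2912^4≡1424, 2912^8≡1138; 13 = 8 + 4 + 1, so 2912^13 ≡ 1138·1424·2912 ≡ 1737 (mod 3043)
  → matches h = 1737
Candidate B: Squares mod 3043: 1428^1≡1428, 1428^2≡374, 1428^4≡2941, 1428^8≡1275; 13 = 8 + 4 + 1, so 1428^13 ≡ 1275·2941·1428 ≡ 2890 (mod 3043)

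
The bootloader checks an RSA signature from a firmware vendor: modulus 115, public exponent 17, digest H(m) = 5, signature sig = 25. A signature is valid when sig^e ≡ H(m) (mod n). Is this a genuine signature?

forged

sig^2 ≡ 25^2 = 625 ≡ 50
sig^4 ≡ 50^2 = 2500 ≡ 85
sig^8 ≡ 85^2 = 7225 ≡ 95
sig^16 ≡ 95^2 = 9025 ≡ 55
17 = 16 + 1, so sig^17 ≡ 55·25 ≡ 110 (mod 115)
The recovered value 110 does not match the digest 5.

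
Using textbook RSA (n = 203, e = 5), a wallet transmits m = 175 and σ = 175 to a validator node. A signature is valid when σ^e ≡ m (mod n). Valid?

σ^5 mod 203 = 175
175 = m, so the signature checks out.

yes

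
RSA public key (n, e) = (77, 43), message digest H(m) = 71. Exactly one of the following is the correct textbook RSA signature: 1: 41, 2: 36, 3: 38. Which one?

2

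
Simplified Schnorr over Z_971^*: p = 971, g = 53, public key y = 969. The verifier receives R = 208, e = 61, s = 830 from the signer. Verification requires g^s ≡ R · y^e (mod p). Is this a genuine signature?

g^s mod p:
53^2 = 2809 ≡ 867
53^4 ≡ 867^2 = 751689 ≡ 135
53^8 ≡ 135^2 = 18225 ≡ 747
53^16 ≡ 747^2 = 558009 ≡ 655
53^32 ≡ 655^2 = 429025 ≡ 814
53^64 ≡ 814^2 = 662596 ≡ 374
53^128 ≡ 374^2 = 139876 ≡ 52
53^256 ≡ 52^2 = 2704 ≡ 762
53^512 ≡ 762^2 = 580644 ≡ 957
830 = 512 + 256 + 32 + 16 + 8 + 4 + 2, so 53^830 ≡ 957·762·814·655·747·135·867 ≡ 196 (mod 971)
R · y^e mod p:
969^2 = 938961 ≡ 4
969^4 ≡ 4^2 = 16
969^8 ≡ 16^2 = 256
969^16 ≡ 256^2 = 65536 ≡ 479
969^32 ≡ 479^2 = 229441 ≡ 285
61 = 32 + 16 + 8 + 4 + 1, so 969^61 ≡ 285·479·256·16·969 ≡ 892 (mod 971)
208·892 = 185536 ≡ 75 (mod 971)
196 ≠ 75; the check fails.

forged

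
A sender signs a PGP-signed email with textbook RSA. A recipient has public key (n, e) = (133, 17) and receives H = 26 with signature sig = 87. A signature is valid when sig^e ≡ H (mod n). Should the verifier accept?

Squares mod 133: sig^1≡87, sig^2≡121, sig^4≡11, sig^8≡121, sig^16≡11
17 = 16 + 1, so sig^17 ≡ 11·87 ≡ 26 (mod 133)
Since 26 equals the digest 26, verification succeeds.

accept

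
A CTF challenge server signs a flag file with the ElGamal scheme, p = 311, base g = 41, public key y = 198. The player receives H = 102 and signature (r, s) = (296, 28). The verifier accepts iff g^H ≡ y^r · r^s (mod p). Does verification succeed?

passes

Left side g^H mod p:
41^2 = 1681 ≡ 126
41^4 ≡ 126^2 = 15876 ≡ 15
41^8 ≡ 15^2 = 225
41^16 ≡ 225^2 = 50625 ≡ 243
41^32 ≡ 243^2 = 59049 ≡ 270
41^64 ≡ 270^2 = 72900 ≡ 126
102 = 64 + 32 + 4 + 2, so 41^102 ≡ 126·270·15·126 ≡ 105 (mod 311)
Right side y^r · r^s mod p:
198^2 = 39204 ≡ 18
198^4 ≡ 18^2 = 324 ≡ 13
198^8 ≡ 13^2 = 169
198^16 ≡ 169^2 = 28561 ≡ 260
198^32 ≡ 260^2 = 67600 ≡ 113
198^64 ≡ 113^2 = 12769 ≡ 18
198^128 ≡ 18^2 = 324 ≡ 13
198^256 ≡ 13^2 = 169
296 = 256 + 32 + 8, so 198^296 ≡ 169·113·169 ≡ 146 (mod 311)
296^2 = 87616 ≡ 225
296^4 ≡ 225^2 = 50625 ≡ 243
296^8 ≡ 243^2 = 59049 ≡ 270
296^16 ≡ 270^2 = 72900 ≡ 126
28 = 16 + 8 + 4, so 296^28 ≡ 126·270·243 ≡ 169 (mod 311)
146·169 = 24674 ≡ 105 (mod 311)
105 ≡ 105 (mod 311), so the signature is genuine.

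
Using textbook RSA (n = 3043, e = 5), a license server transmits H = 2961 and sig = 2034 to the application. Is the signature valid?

sig^2 ≡ 2034^2 = 4137156 ≡ 1719
sig^4 ≡ 1719^2 = 2954961 ≡ 208
5 = 4 + 1, so sig^5 ≡ 208·2034 ≡ 95 (mod 3043)
95 ≠ 2961, so verification fails.

invalid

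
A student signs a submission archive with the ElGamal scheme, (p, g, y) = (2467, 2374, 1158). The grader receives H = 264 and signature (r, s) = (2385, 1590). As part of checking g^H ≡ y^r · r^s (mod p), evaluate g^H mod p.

2374^2 = 5635876 ≡ 1248
2374^4 ≡ 1248^2 = 1557504 ≡ 827
2374^8 ≡ 827^2 = 683929 ≡ 570
2374^16 ≡ 570^2 = 324900 ≡ 1723
2374^32 ≡ 1723^2 = 2968729 ≡ 928
2374^64 ≡ 928^2 = 861184 ≡ 201
2374^128 ≡ 201^2 = 40401 ≡ 929
2374^256 ≡ 929^2 = 863041 ≡ 2058
264 = 256 + 8, so 2374^264 ≡ 2058·570 ≡ 1235 (mod 2467)

1235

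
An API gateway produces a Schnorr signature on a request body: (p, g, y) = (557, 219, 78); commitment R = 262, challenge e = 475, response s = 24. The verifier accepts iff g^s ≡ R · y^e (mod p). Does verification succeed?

g^s mod p:
Squares mod 557: 219^1≡219, 219^2≡59, 219^4≡139, 219^8≡383, 219^16≡198
24 = 16 + 8, so 219^24 ≡ 198·383 ≡ 82 (mod 557)
R · y^e mod p:
Squares mod 557: 78^1≡78, 78^2≡514, 78^4≡178, 78^8≡492, 78^16≡326, 78^32≡446, 78^64≡67, 78^128≡33, 78^256≡532
475 = 256 + 128 + 64 + 16 + 8 + 2 + 1, so 78^475 ≡ 532·33·67·326·492·514·78 ≡ 417 (mod 557)
262·417 = 109254 ≡ 82 (mod 557)
82 ≡ 82 (mod 557); signature holds.

passes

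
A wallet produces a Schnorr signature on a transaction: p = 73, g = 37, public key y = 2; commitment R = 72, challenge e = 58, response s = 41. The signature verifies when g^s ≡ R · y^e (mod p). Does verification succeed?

g^s mod p:
37^2 = 1369 ≡ 55
37^4 ≡ 55^2 = 3025 ≡ 32
37^8 ≡ 32^2 = 1024 ≡ 2
37^16 ≡ 2^2 = 4
37^32 ≡ 4^2 = 16
41 = 32 + 8 + 1, so 37^41 ≡ 16·2·37 ≡ 16 (mod 73)
R · y^e mod p:
2^2 = 4
2^4 ≡ 4^2 = 16
2^8 ≡ 16^2 = 256 ≡ 37
2^16 ≡ 37^2 = 1369 ≡ 55
2^32 ≡ 55^2 = 3025 ≡ 32
58 = 32 + 16 + 8 + 2, so 2^58 ≡ 32·55·37·4 ≡ 16 (mod 73)
72·16 = 1152 ≡ 57 (mod 73)
16 ≠ 57; the check fails.

fails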